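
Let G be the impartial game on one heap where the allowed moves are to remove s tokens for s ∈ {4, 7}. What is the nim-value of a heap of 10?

2

Grundy values for subtraction set {4, 7}:
g(0) = mex{} = 0
g(1) = mex{} = 0
g(2) = mex{} = 0
g(3) = mex{} = 0
g(4) = mex{0} = 1
g(5) = mex{0} = 1
g(6) = mex{0} = 1
g(7) = mex{0} = 1
g(8) = mex{0,1} = 2
g(9) = mex{0,1} = 2
g(10) = mex{0,1} = 2
So g(10) = 2.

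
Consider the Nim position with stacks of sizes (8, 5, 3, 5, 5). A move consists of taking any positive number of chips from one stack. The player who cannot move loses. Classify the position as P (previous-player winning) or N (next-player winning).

Bitwise XOR of the heap sizes:
  1000  (8)
  0101  (5)
  0011  (3)
  0101  (5)
  0101  (5)
  ----
  1110  (14)
The nim-sum is 14 ≠ 0, so this is an N-position: the player to move can win.

N-position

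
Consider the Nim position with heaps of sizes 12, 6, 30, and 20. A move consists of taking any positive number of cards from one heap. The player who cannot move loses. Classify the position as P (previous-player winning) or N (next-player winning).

P-position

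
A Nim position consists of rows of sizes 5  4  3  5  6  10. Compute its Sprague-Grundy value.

11

Nim-sum: 5 ⊕ 4 ⊕ 3 ⊕ 5 ⊕ 6 ⊕ 10 = 11.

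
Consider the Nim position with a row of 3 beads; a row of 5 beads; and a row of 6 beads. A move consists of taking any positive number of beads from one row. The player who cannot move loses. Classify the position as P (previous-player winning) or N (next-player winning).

P-position

Compute the nim-sum pairwise:
3 XOR 5 = 6
6 XOR 6 = 0
The nim-sum is 0, so this is a P-position: the player to move is in a losing position under optimal play.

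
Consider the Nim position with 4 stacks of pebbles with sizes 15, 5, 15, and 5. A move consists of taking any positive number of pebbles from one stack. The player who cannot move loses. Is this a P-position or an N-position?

In binary:
  1111  (15)
  0101  (5)
  1111  (15)
  0101  (5)
  ----
  0000  (0)
The nim-sum is 0, so this is a P-position: the player to move is in a losing position under optimal play.

P-position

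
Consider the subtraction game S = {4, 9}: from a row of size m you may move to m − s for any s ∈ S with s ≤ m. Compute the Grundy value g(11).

Grundy values for subtraction set {4, 9}:
k:     0  1  2  3  4  5  6  7  8  9 10 11
g(k):  0  0  0  0  1  1  1  1  0  2  2  2
So g(11) = 2.

2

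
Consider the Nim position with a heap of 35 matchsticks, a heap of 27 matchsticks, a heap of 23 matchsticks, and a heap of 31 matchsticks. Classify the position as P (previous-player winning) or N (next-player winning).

Nim-sum: 35 ^ 27 ^ 23 ^ 31 = 48.
The nim-sum is 48 ≠ 0, so this is an N-position: the player to move can win.

N-position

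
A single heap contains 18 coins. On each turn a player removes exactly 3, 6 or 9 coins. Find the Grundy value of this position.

2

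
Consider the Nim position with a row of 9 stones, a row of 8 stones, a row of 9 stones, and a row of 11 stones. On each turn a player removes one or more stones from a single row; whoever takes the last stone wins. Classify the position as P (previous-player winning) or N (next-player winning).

Nim-sum: 9 ^ 8 ^ 9 ^ 11 = 3.
The nim-sum is 3 ≠ 0, so this is an N-position: the player to move can win.

N-position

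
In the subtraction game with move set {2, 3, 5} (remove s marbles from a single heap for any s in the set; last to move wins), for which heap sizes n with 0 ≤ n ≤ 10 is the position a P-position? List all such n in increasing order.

Grundy values for subtraction set {2, 3, 5}:
k:     0  1  2  3  4  5  6  7  8  9 10
g(k):  0  0  1  1  2  2  3  0  0  1  1
The P-positions (g = 0) in 0..10 are 0, 1, 7, 8.

0, 1, 7, 8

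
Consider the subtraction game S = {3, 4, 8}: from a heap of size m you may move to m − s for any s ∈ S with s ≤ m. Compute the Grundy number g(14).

0

Build the Grundy sequence with g(k) = mex{g(k−s) : s ∈ {3, 4, 8}, s ≤ k}:
g(0) = mex{} = 0
g(1) = mex{} = 0
g(2) = mex{} = 0
g(3) = mex{0} = 1
g(4) = mex{0} = 1
g(5) = mex{0} = 1
g(6) = mex{0,1} = 2
g(7) = mex{1} = 0
g(8) = mex{0,1} = 2
g(9) = mex{0,1,2} = 3
g(10) = mex{0,2} = 1
g(11) = mex{0,1,2} = 3
g(12) = mex{1,2,3} = 0
g(13) = mex{1,3} = 0
g(14) = mex{1,2,3} = 0
So g(14) = 0.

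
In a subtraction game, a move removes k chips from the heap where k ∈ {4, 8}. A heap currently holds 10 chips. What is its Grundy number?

2

Compute g(0), g(1), … for moves {4, 8}:
k:     0  1  2  3  4  5  6  7  8  9 10
g(k):  0  0  0  0  1  1  1  1  2  2  2
So g(10) = 2.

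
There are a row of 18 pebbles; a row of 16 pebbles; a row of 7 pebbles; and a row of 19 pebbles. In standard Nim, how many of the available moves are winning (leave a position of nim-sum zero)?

Compute the nim-sum pairwise:
18 ⊕ 16 = 2
2 ⊕ 7 = 5
5 ⊕ 19 = 22
The overall nim-sum is X = 22. A row of size p has a winning move iff p XOR X < p (reduce it to p XOR X).
  18: 18 XOR 22 = 4 < 18 — winning move (to 4).
  16: 16 XOR 22 = 6 < 16 — winning move (to 6).
  7: 7 XOR 22 = 17 ≥ 7 — no move.
  19: 19 XOR 22 = 5 < 19 — winning move (to 5).
That gives 3 winning moves.

3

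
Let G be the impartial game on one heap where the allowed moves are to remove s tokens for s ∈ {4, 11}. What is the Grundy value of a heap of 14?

1

Grundy values for subtraction set {4, 11}:
k:     0  1  2  3  4  5  6  7  8  9 10 11 12 13 14
g(k):  0  0  0  0  1  1  1  1  0  0  0  2  1  1  1
So g(14) = 1.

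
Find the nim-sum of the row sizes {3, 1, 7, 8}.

13

Bitwise XOR of the heap sizes:
  0011  (3)
  0001  (1)
  0111  (7)
  1000  (8)
  ----
  1101  (13)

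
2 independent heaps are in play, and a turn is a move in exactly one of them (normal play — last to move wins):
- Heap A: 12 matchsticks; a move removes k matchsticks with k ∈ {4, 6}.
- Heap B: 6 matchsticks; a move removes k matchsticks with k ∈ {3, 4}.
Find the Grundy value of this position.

Build the Grundy sequence for heap A with g(k) = mex{g(k−s) : s ∈ {4, 6}, s ≤ k}:
g(0) = mex{} = 0
g(1) = mex{} = 0
g(2) = mex{} = 0
g(3) = mex{} = 0
g(4) = mex{0} = 1
g(5) = mex{0} = 1
g(6) = mex{0} = 1
g(7) = mex{0} = 1
g(8) = mex{0,1} = 2
g(9) = mex{0,1} = 2
g(10) = mex{1} = 0
g(11) = mex{1} = 0
g(12) = mex{1,2} = 0
So g(12) = 0.
For heap B, compute g(0), g(1), … with moves {3, 4}:
g(0) = mex{} = 0
g(1) = mex{} = 0
g(2) = mex{} = 0
g(3) = mex{0} = 1
g(4) = mex{0} = 1
g(5) = mex{0} = 1
g(6) = mex{0,1} = 2
So g(6) = 2.
The value of a disjunctive sum is the nim-sum of the parts.
Combined value = 0 XOR 2 = 2.

2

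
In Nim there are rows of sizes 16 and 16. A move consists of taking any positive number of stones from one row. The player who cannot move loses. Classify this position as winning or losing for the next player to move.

Losing position

Compute the nim-sum pairwise:
16 XOR 16 = 0
The nim-sum is 0, so this is a P-position: the player to move is in a losing position under optimal play.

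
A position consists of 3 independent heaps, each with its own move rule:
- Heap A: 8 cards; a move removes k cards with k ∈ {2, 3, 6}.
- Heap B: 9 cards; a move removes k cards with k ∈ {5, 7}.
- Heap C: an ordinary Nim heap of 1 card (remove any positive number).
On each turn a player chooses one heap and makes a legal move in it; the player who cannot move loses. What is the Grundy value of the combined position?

For heap A, compute g(0), g(1), … with moves {2, 3, 6}:
k:     0  1  2  3  4  5  6  7  8
g(k):  0  0  1  1  2  0  3  1  2
So g(8) = 2.
Grundy values for heap B (subtraction set {5, 7}):
g(0) = mex{} = 0
g(1) = mex{} = 0
g(2) = mex{} = 0
g(3) = mex{} = 0
g(4) = mex{} = 0
g(5) = mex{0} = 1
g(6) = mex{0} = 1
g(7) = mex{0} = 1
g(8) = mex{0} = 1
g(9) = mex{0} = 1
So g(9) = 1.
Heap C is a plain Nim heap of size 1, so its Grundy value is 1.
By the Sprague-Grundy theorem, the Grundy value of a sum of independent games is the XOR of the component values.
Combined value = 2 ⊕ 1 ⊕ 1 = 2.

2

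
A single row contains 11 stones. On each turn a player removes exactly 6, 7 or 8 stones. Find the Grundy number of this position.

1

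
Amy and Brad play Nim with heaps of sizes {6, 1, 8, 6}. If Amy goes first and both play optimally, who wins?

Amy wins

Compute the nim-sum pairwise:
6 ⊕ 1 = 7
7 ⊕ 8 = 15
15 ⊕ 6 = 9
The nim-sum is 9 ≠ 0, so this is an N-position: the player to move can win; Amy has a winning move.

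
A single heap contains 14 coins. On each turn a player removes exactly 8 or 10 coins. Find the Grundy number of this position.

1

Build the Grundy sequence with g(k) = mex{g(k−s) : s ∈ {8, 10}, s ≤ k}:
k:     0  1  2  3  4  5  6  7  8  9 10 11 12 13 14
g(k):  0  0  0  0  0  0  0  0  1  1  1  1  1  1  1
So g(14) = 1.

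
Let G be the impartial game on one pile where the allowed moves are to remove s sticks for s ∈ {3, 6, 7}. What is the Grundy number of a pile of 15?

Grundy values for subtraction set {3, 6, 7}:
k:     0  1  2  3  4  5  6  7  8  9 10 11 12 13 14 15
g(k):  0  0  0  1  1  1  2  2  2  3  0  0  0  1  1  1
So g(15) = 1.

1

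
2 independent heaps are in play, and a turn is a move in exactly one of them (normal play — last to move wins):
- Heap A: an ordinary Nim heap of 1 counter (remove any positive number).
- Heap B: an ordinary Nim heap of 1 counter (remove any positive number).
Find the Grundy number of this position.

0

Heap A is a plain Nim heap of size 1, so its Grundy value is 1.
Heap B is a plain Nim heap of size 1, so its Grundy value is 1.
The value of a disjunctive sum is the nim-sum of the parts.
Combined value = 1 ⊕ 1 = 0.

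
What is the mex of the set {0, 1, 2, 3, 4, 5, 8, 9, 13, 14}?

6

The values 0, 1, 2, 3, 4, 5 are all present; 6 is the first non-negative integer missing from the set.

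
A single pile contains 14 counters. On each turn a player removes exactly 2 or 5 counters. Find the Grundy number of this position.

0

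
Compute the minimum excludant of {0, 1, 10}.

2

The values 0, 1 are all present; 2 is the first non-negative integer missing from the set.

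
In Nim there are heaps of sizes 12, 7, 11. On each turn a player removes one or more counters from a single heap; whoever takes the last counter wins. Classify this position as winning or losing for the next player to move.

Losing position

Compute the nim-sum pairwise:
12 ^ 7 = 11
11 ^ 11 = 0
The nim-sum is 0, so this is a P-position: the player to move is in a losing position under optimal play.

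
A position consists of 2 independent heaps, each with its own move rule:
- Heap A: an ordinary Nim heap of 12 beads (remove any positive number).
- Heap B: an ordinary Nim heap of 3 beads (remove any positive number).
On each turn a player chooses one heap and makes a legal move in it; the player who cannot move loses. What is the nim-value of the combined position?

Heap A is a plain Nim heap of size 12, so its Grundy value is 12.
Heap B is a plain Nim heap of size 3, so its Grundy value is 3.
By the Sprague-Grundy theorem, the Grundy value of a sum of independent games is the XOR of the component values.
Combined value = 12 XOR 3 = 15.

15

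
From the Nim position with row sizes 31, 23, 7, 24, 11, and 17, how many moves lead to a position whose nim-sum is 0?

3

Compute the nim-sum pairwise:
31 ^ 23 = 8
8 ^ 7 = 15
15 ^ 24 = 23
23 ^ 11 = 28
28 ^ 17 = 13
The overall nim-sum is X = 13. A row of size p has a winning move iff p XOR X < p (reduce it to p XOR X).
  31: 31 XOR 13 = 18 < 31 — winning move (to 18).
  23: 23 XOR 13 = 26 ≥ 23 — no move.
  7: 7 XOR 13 = 10 ≥ 7 — no move.
  24: 24 XOR 13 = 21 < 24 — winning move (to 21).
  11: 11 XOR 13 = 6 < 11 — winning move (to 6).
  17: 17 XOR 13 = 28 ≥ 17 — no move.
That gives 3 winning moves.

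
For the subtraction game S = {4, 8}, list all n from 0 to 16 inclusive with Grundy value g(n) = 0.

0, 1, 2, 3, 12, 13, 14, 15

Build the Grundy sequence with g(k) = mex{g(k−s) : s ∈ {4, 8}, s ≤ k}:
k:     0  1  2  3  4  5  6  7  8  9 10 11 12 13 14 15 16
g(k):  0  0  0  0  1  1  1  1  2  2  2  2  0  0  0  0  1
The P-positions (g = 0) in 0..16 are 0, 1, 2, 3, 12, 13, 14, 15.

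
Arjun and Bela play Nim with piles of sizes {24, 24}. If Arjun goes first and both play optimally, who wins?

Bela wins

Nim-sum: 24 XOR 24 = 0.
The nim-sum is 0, so this is a P-position: the player to move is in a losing position under optimal play; Arjun is about to move from it and so loses — Bela wins.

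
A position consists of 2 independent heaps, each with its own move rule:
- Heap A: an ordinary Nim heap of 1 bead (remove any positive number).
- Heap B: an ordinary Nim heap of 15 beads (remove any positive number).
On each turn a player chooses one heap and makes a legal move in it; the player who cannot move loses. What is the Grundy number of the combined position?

14

Heap A is a plain Nim heap of size 1, so its Grundy value is 1.
Heap B is a plain Nim heap of size 15, so its Grundy value is 15.
By the Sprague-Grundy theorem, the Grundy value of a sum of independent games is the XOR of the component values.
Combined value = 1 XOR 15 = 14.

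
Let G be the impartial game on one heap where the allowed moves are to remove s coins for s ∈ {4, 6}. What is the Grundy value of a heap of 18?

2

Build the Grundy sequence with g(k) = mex{g(k−s) : s ∈ {4, 6}, s ≤ k}:
k:     0  1  2  3  4  5  6  7  8  9 10 11 12 13 14 15 16 17 18
g(k):  0  0  0  0  1  1  1  1  2  2  0  0  0  0  1  1  1  1  2
So g(18) = 2.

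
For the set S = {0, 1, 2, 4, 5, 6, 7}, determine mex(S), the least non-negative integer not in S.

The values 0, 1, 2 are all present; 3 is the first non-negative integer missing from the set.

3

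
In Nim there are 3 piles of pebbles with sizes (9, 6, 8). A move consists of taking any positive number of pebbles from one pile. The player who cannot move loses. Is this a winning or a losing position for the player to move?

Winning position

In binary:
  1001  (9)
  0110  (6)
  1000  (8)
  ----
  0111  (7)
The nim-sum is 7 ≠ 0, so this is an N-position: the player to move can win.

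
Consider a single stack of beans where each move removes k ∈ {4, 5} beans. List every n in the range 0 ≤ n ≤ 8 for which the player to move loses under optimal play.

Build the Grundy sequence with g(k) = mex{g(k−s) : s ∈ {4, 5}, s ≤ k}:
k:     0  1  2  3  4  5  6  7  8
g(k):  0  0  0  0  1  1  1  1  2
The P-positions (g = 0) in 0..8 are 0, 1, 2, 3.

0, 1, 2, 3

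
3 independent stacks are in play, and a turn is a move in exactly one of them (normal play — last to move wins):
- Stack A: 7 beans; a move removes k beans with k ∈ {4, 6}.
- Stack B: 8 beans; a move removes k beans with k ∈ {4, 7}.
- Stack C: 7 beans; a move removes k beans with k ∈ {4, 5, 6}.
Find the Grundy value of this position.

2

For stack A, compute g(0), g(1), … with moves {4, 6}:
g(0) = mex{} = 0
g(1) = mex{} = 0
g(2) = mex{} = 0
g(3) = mex{} = 0
g(4) = mex{0} = 1
g(5) = mex{0} = 1
g(6) = mex{0} = 1
g(7) = mex{0} = 1
So g(7) = 1.
Grundy values for stack B (subtraction set {4, 7}):
g(0) = mex{} = 0
g(1) = mex{} = 0
g(2) = mex{} = 0
g(3) = mex{} = 0
g(4) = mex{0} = 1
g(5) = mex{0} = 1
g(6) = mex{0} = 1
g(7) = mex{0} = 1
g(8) = mex{0,1} = 2
So g(8) = 2.
Build the Grundy sequence for stack C with g(k) = mex{g(k−s) : s ∈ {4, 5, 6}, s ≤ k}:
k:     0  1  2  3  4  5  6  7
g(k):  0  0  0  0  1  1  1  1
So g(7) = 1.
The value of a disjunctive sum is the nim-sum of the parts.
Combined value = 1 ⊕ 2 ⊕ 1 = 2.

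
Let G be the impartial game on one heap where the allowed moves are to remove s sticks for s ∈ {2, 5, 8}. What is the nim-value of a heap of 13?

Grundy values for subtraction set {2, 5, 8}:
g(0) = mex{} = 0
g(1) = mex{} = 0
g(2) = mex{0} = 1
g(3) = mex{0} = 1
g(4) = mex{1} = 0
g(5) = mex{0,1} = 2
g(6) = mex{0} = 1
g(7) = mex{1,2} = 0
g(8) = mex{0,1} = 2
g(9) = mex{0} = 1
g(10) = mex{1,2} = 0
g(11) = mex{1} = 0
g(12) = mex{0} = 1
g(13) = mex{0,2} = 1
So g(13) = 1.

1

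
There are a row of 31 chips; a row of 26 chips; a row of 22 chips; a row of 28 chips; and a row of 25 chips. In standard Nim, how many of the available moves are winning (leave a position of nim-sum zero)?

5

In binary:
  11111  (31)
  11010  (26)
  10110  (22)
  11100  (28)
  11001  (25)
  -----
  10110  (22)
The overall nim-sum is X = 22. A row of size p has a winning move iff p XOR X < p (reduce it to p XOR X).
  31: 31 XOR 22 = 9 < 31 — winning move (to 9).
  26: 26 XOR 22 = 12 < 26 — winning move (to 12).
  22: 22 XOR 22 = 0 < 22 — winning move (to 0).
  28: 28 XOR 22 = 10 < 28 — winning move (to 10).
  25: 25 XOR 22 = 15 < 25 — winning move (to 15).
That gives 5 winning moves.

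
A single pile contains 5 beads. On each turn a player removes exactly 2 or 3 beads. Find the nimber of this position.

0

Build the Grundy sequence with g(k) = mex{g(k−s) : s ∈ {2, 3}, s ≤ k}:
g(0) = mex{} = 0
g(1) = mex{} = 0
g(2) = mex{0} = 1
g(3) = mex{0} = 1
g(4) = mex{0,1} = 2
g(5) = mex{1} = 0
So g(5) = 0.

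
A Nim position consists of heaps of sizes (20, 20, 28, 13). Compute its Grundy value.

Nim-sum: 20 ⊕ 20 ⊕ 28 ⊕ 13 = 17.

17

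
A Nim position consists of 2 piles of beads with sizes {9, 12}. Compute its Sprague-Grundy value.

Nim-sum: 9 ^ 12 = 5.

5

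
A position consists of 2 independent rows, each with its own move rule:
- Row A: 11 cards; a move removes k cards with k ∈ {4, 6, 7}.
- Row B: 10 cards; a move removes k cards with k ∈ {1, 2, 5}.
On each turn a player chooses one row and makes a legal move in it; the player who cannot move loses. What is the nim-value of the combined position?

1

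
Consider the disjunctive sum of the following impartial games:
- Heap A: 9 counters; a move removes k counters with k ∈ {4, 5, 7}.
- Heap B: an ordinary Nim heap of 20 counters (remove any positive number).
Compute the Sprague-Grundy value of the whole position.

22

Grundy values for heap A (subtraction set {4, 5, 7}):
k:     0  1  2  3  4  5  6  7  8  9
g(k):  0  0  0  0  1  1  1  1  2  2
So g(9) = 2.
Heap B is a plain Nim heap of size 20, so its Grundy value is 20.
By the Sprague-Grundy theorem, the Grundy value of a sum of independent games is the XOR of the component values.
Combined value = 2 ⊕ 20 = 22.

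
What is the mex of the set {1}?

0

0 is not in the set, so the mex is 0.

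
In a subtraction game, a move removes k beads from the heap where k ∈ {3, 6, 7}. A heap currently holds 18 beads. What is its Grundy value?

2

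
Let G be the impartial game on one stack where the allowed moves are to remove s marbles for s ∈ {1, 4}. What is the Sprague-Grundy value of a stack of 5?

Compute g(0), g(1), … for moves {1, 4}:
g(0) = mex{} = 0
g(1) = mex{0} = 1
g(2) = mex{1} = 0
g(3) = mex{0} = 1
g(4) = mex{0,1} = 2
g(5) = mex{1,2} = 0
So g(5) = 0.

0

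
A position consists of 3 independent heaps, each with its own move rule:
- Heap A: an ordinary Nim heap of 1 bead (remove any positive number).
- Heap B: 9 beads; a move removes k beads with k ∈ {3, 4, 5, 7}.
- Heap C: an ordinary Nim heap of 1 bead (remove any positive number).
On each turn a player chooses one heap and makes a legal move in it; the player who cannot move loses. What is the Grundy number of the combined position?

3

Heap A is a plain Nim heap of size 1, so its Grundy value is 1.
Grundy values for heap B (subtraction set {3, 4, 5, 7}):
k:     0  1  2  3  4  5  6  7  8  9
g(k):  0  0  0  1  1  1  2  2  2  3
So g(9) = 3.
Heap C is a plain Nim heap of size 1, so its Grundy value is 1.
The value of a disjunctive sum is the nim-sum of the parts.
Combined value = 1 XOR 3 XOR 1 = 3.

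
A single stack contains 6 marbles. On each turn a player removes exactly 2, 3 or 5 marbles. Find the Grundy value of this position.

3

Grundy values for subtraction set {2, 3, 5}:
g(0) = mex{} = 0
g(1) = mex{} = 0
g(2) = mex{0} = 1
g(3) = mex{0} = 1
g(4) = mex{0,1} = 2
g(5) = mex{0,1} = 2
g(6) = mex{0,1,2} = 3
So g(6) = 3.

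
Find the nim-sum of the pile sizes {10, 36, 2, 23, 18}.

Write each in binary and XOR column by column:
  001010  (10)
  100100  (36)
  000010  (2)
  010111  (23)
  010010  (18)
  ------
  101001  (41)

41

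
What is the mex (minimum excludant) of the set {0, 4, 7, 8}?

1

0 is in the set but 1 is not, so the mex is 1.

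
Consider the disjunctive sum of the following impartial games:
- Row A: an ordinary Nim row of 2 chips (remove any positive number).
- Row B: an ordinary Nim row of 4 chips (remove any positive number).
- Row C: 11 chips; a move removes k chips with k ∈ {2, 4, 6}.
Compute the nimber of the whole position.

Row A is a plain Nim row of size 2, so its Grundy value is 2.
Row B is a plain Nim row of size 4, so its Grundy value is 4.
For row C, compute g(0), g(1), … with moves {2, 4, 6}:
k:     0  1  2  3  4  5  6  7  8  9 10 11
g(k):  0  0  1  1  2  2  3  3  0  0  1  1
So g(11) = 1.
The value of a disjunctive sum is the nim-sum of the parts.
Combined value = 2 XOR 4 XOR 1 = 7.

7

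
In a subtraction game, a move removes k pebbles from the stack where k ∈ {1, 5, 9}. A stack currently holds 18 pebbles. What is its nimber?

0

Grundy values for subtraction set {1, 5, 9}:
k:     0  1  2  3  4  5  6  7  8  9 10 11 12 13 14 15 16 17 18
g(k):  0  1  0  1  0  1  0  1  0  1  0  1  0  1  0  1  0  1  0
So g(18) = 0.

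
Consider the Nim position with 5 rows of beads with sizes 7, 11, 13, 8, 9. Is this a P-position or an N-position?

Compute the nim-sum pairwise:
7 XOR 11 = 12
12 XOR 13 = 1
1 XOR 8 = 9
9 XOR 9 = 0
The nim-sum is 0, so this is a P-position: the player to move is in a losing position under optimal play.

P-position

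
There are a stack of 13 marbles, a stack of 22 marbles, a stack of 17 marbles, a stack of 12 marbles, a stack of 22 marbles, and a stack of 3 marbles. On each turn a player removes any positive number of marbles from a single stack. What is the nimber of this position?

Nim-sum: 13 ⊕ 22 ⊕ 17 ⊕ 12 ⊕ 22 ⊕ 3 = 19.

19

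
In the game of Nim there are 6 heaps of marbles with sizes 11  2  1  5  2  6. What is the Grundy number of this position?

9

In binary:
  1011  (11)
  0010  (2)
  0001  (1)
  0101  (5)
  0010  (2)
  0110  (6)
  ----
  1001  (9)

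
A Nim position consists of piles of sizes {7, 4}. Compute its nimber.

3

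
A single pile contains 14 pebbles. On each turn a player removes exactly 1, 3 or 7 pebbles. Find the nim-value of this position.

Grundy values for subtraction set {1, 3, 7}:
k:     0  1  2  3  4  5  6  7  8  9 10 11 12 13 14
g(k):  0  1  0  1  0  1  0  1  0  1  0  1  0  1  0
So g(14) = 0.

0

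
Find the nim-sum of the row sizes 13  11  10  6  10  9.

Compute the nim-sum pairwise:
13 XOR 11 = 6
6 XOR 10 = 12
12 XOR 6 = 10
10 XOR 10 = 0
0 XOR 9 = 9

9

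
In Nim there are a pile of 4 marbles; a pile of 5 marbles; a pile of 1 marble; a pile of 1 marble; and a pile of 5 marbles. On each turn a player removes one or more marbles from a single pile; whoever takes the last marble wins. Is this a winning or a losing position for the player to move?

Winning position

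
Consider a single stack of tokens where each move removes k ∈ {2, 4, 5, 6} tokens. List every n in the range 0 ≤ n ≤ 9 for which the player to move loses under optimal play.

0, 1, 8, 9

Grundy values for subtraction set {2, 4, 5, 6}:
k:     0  1  2  3  4  5  6  7  8  9
g(k):  0  0  1  1  2  2  3  3  0  0
The P-positions (g = 0) in 0..9 are 0, 1, 8, 9.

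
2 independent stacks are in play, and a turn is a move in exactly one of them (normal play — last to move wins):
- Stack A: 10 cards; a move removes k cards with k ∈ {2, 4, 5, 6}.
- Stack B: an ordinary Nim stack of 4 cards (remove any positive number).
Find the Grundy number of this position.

5

Grundy values for stack A (subtraction set {2, 4, 5, 6}):
k:     0  1  2  3  4  5  6  7  8  9 10
g(k):  0  0  1  1  2  2  3  3  0  0  1
So g(10) = 1.
Stack B is a plain Nim stack of size 4, so its Grundy value is 4.
The value of a disjunctive sum is the nim-sum of the parts.
Combined value = 1 XOR 4 = 5.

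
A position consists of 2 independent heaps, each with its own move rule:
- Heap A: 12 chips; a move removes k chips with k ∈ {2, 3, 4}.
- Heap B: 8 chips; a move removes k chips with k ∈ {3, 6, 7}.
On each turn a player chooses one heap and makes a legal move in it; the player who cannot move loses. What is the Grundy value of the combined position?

2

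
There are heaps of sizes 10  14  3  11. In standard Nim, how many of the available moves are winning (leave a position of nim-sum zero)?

3

Bitwise XOR of the heap sizes:
  1010  (10)
  1110  (14)
  0011  (3)
  1011  (11)
  ----
  1100  (12)
The overall nim-sum is X = 12. A heap of size p has a winning move iff p XOR X < p (reduce it to p XOR X).
  10: 10 XOR 12 = 6 < 10 — winning move (to 6).
  14: 14 XOR 12 = 2 < 14 — winning move (to 2).
  3: 3 XOR 12 = 15 ≥ 3 — no move.
  11: 11 XOR 12 = 7 < 11 — winning move (to 7).
That gives 3 winning moves.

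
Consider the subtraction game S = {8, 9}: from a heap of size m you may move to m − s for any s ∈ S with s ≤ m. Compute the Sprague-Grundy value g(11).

1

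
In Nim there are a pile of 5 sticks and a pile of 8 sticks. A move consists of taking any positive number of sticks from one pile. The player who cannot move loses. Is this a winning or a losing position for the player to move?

Nim-sum: 5 ⊕ 8 = 13.
The nim-sum is 13 ≠ 0, so this is an N-position: the player to move can win.

Winning position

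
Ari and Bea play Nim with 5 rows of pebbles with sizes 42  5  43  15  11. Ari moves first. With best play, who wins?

Nim-sum: 42 ^ 5 ^ 43 ^ 15 ^ 11 = 0.
The nim-sum is 0, so this is a P-position: the player to move is in a losing position under optimal play; Ari is about to move from it and so loses — Bea wins.

Bea wins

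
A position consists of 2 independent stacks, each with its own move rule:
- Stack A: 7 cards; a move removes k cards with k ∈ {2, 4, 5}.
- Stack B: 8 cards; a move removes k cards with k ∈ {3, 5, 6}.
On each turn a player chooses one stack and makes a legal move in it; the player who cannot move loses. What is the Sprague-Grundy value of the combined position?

Grundy values for stack A (subtraction set {2, 4, 5}):
g(0) = mex{} = 0
g(1) = mex{} = 0
g(2) = mex{0} = 1
g(3) = mex{0} = 1
g(4) = mex{0,1} = 2
g(5) = mex{0,1} = 2
g(6) = mex{0,1,2} = 3
g(7) = mex{1,2} = 0
So g(7) = 0.
Grundy values for stack B (subtraction set {3, 5, 6}):
k:     0  1  2  3  4  5  6  7  8
g(k):  0  0  0  1  1  1  2  2  2
So g(8) = 2.
By the Sprague-Grundy theorem, the Grundy value of a sum of independent games is the XOR of the component values.
Combined value = 0 ⊕ 2 = 2.

2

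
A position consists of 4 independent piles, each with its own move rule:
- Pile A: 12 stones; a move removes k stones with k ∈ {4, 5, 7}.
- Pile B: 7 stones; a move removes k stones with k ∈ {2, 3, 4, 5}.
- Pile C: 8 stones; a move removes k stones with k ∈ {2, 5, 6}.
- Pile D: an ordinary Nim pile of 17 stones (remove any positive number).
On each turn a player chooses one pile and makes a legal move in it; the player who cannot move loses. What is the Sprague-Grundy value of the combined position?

Grundy values for pile A (subtraction set {4, 5, 7}):
g(0) = mex{} = 0
g(1) = mex{} = 0
g(2) = mex{} = 0
g(3) = mex{} = 0
g(4) = mex{0} = 1
g(5) = mex{0} = 1
g(6) = mex{0} = 1
g(7) = mex{0} = 1
g(8) = mex{0,1} = 2
g(9) = mex{0,1} = 2
g(10) = mex{0,1} = 2
g(11) = mex{1} = 0
g(12) = mex{1,2} = 0
So g(12) = 0.
Grundy values for pile B (subtraction set {2, 3, 4, 5}):
k:     0  1  2  3  4  5  6  7
g(k):  0  0  1  1  2  2  3  0
So g(7) = 0.
For pile C, compute g(0), g(1), … with moves {2, 5, 6}:
g(0) = mex{} = 0
g(1) = mex{} = 0
g(2) = mex{0} = 1
g(3) = mex{0} = 1
g(4) = mex{1} = 0
g(5) = mex{0,1} = 2
g(6) = mex{0} = 1
g(7) = mex{0,1,2} = 3
g(8) = mex{1} = 0
So g(8) = 0.
Pile D is a plain Nim pile of size 17, so its Grundy value is 17.
By the Sprague-Grundy theorem, the Grundy value of a sum of independent games is the XOR of the component values.
Combined value = 0 XOR 0 XOR 0 XOR 17 = 17.

17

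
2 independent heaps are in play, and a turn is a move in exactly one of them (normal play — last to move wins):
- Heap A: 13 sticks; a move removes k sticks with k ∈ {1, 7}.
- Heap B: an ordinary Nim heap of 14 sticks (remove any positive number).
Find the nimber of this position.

Grundy values for heap A (subtraction set {1, 7}):
k:     0  1  2  3  4  5  6  7  8  9 10 11 12 13
g(k):  0  1  0  1  0  1  0  1  0  1  0  1  0  1
So g(13) = 1.
Heap B is a plain Nim heap of size 14, so its Grundy value is 14.
The value of a disjunctive sum is the nim-sum of the parts.
Combined value = 1 ⊕ 14 = 15.

15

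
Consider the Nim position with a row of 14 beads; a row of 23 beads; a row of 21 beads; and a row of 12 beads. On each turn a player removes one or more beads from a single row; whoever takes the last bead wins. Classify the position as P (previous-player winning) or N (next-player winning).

P-position

Compute the nim-sum pairwise:
14 XOR 23 = 25
25 XOR 21 = 12
12 XOR 12 = 0
The nim-sum is 0, so this is a P-position: the player to move is in a losing position under optimal play.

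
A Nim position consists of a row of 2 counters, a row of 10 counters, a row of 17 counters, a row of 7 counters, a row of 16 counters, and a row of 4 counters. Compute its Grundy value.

Compute the nim-sum pairwise:
2 ^ 10 = 8
8 ^ 17 = 25
25 ^ 7 = 30
30 ^ 16 = 14
14 ^ 4 = 10

10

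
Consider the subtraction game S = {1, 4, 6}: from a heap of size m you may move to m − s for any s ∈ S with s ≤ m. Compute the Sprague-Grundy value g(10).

0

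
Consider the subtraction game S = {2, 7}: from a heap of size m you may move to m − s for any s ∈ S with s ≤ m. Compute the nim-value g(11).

1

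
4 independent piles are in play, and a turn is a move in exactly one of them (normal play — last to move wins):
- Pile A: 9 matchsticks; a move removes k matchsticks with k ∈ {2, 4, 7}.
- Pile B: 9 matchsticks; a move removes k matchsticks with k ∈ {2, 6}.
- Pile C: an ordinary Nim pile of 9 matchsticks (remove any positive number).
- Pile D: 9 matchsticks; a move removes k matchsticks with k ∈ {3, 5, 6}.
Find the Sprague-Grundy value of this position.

9

Build the Grundy sequence for pile A with g(k) = mex{g(k−s) : s ∈ {2, 4, 7}, s ≤ k}:
k:     0  1  2  3  4  5  6  7  8  9
g(k):  0  0  1  1  2  2  0  3  1  0
So g(9) = 0.
For pile B, compute g(0), g(1), … with moves {2, 6}:
k:     0  1  2  3  4  5  6  7  8  9
g(k):  0  0  1  1  0  0  1  1  0  0
So g(9) = 0.
Pile C is a plain Nim pile of size 9, so its Grundy value is 9.
Grundy values for pile D (subtraction set {3, 5, 6}):
k:     0  1  2  3  4  5  6  7  8  9
g(k):  0  0  0  1  1  1  2  2  2  0
So g(9) = 0.
The value of a disjunctive sum is the nim-sum of the parts.
Combined value = 0 XOR 0 XOR 9 XOR 0 = 9.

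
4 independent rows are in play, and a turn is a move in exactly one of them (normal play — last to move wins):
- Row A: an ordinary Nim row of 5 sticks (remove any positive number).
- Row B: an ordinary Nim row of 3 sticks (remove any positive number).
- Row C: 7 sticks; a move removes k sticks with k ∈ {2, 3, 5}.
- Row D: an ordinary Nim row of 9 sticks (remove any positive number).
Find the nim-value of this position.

Row A is a plain Nim row of size 5, so its Grundy value is 5.
Row B is a plain Nim row of size 3, so its Grundy value is 3.
For row C, compute g(0), g(1), … with moves {2, 3, 5}:
g(0) = mex{} = 0
g(1) = mex{} = 0
g(2) = mex{0} = 1
g(3) = mex{0} = 1
g(4) = mex{0,1} = 2
g(5) = mex{0,1} = 2
g(6) = mex{0,1,2} = 3
g(7) = mex{1,2} = 0
So g(7) = 0.
Row D is a plain Nim row of size 9, so its Grundy value is 9.
By the Sprague-Grundy theorem, the Grundy value of a sum of independent games is the XOR of the component values.
Combined value = 5 ⊕ 3 ⊕ 0 ⊕ 9 = 15.

15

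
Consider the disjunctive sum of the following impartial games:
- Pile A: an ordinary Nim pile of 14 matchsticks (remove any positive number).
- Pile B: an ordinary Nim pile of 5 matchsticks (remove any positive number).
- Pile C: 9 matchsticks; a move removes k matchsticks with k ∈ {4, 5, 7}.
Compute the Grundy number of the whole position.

Pile A is a plain Nim pile of size 14, so its Grundy value is 14.
Pile B is a plain Nim pile of size 5, so its Grundy value is 5.
Grundy values for pile C (subtraction set {4, 5, 7}):
g(0) = mex{} = 0
g(1) = mex{} = 0
g(2) = mex{} = 0
g(3) = mex{} = 0
g(4) = mex{0} = 1
g(5) = mex{0} = 1
g(6) = mex{0} = 1
g(7) = mex{0} = 1
g(8) = mex{0,1} = 2
g(9) = mex{0,1} = 2
So g(9) = 2.
The value of a disjunctive sum is the nim-sum of the parts.
Combined value = 14 ⊕ 5 ⊕ 2 = 9.

9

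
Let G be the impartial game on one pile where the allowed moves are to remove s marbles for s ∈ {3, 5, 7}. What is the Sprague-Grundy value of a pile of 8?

Build the Grundy sequence with g(k) = mex{g(k−s) : s ∈ {3, 5, 7}, s ≤ k}:
k:     0  1  2  3  4  5  6  7  8
g(k):  0  0  0  1  1  1  2  2  2
So g(8) = 2.

2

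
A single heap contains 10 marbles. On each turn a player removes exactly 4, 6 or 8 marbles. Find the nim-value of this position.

2

Compute g(0), g(1), … for moves {4, 6, 8}:
k:     0  1  2  3  4  5  6  7  8  9 10
g(k):  0  0  0  0  1  1  1  1  2  2  2
So g(10) = 2.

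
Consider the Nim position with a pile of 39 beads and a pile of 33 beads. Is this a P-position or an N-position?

N-position

In binary:
  100111  (39)
  100001  (33)
  ------
  000110  (6)
The nim-sum is 6 ≠ 0, so this is an N-position: the player to move can win.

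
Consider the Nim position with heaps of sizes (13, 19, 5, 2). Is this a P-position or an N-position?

N-position

Write each in binary and XOR column by column:
  01101  (13)
  10011  (19)
  00101  (5)
  00010  (2)
  -----
  11001  (25)
The nim-sum is 25 ≠ 0, so this is an N-position: the player to move can win.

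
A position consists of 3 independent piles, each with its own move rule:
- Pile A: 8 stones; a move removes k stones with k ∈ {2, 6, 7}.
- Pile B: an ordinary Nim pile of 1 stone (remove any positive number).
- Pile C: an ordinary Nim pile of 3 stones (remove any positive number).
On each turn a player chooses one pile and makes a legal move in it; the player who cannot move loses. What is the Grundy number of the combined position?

0

Grundy values for pile A (subtraction set {2, 6, 7}):
k:     0  1  2  3  4  5  6  7  8
g(k):  0  0  1  1  0  0  1  1  2
So g(8) = 2.
Pile B is a plain Nim pile of size 1, so its Grundy value is 1.
Pile C is a plain Nim pile of size 3, so its Grundy value is 3.
By the Sprague-Grundy theorem, the Grundy value of a sum of independent games is the XOR of the component values.
Combined value = 2 XOR 1 XOR 3 = 0.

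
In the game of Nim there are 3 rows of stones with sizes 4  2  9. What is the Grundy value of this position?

Bitwise XOR of the heap sizes:
  0100  (4)
  0010  (2)
  1001  (9)
  ----
  1111  (15)

15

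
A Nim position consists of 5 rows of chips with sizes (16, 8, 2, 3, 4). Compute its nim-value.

Nim-sum: 16 XOR 8 XOR 2 XOR 3 XOR 4 = 29.

29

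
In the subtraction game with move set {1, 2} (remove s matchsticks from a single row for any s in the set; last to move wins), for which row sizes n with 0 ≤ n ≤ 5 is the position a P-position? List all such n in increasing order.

0, 3

Compute g(0), g(1), … for moves {1, 2}:
g(0) = mex{} = 0
g(1) = mex{0} = 1
g(2) = mex{0,1} = 2
g(3) = mex{1,2} = 0
g(4) = mex{0,2} = 1
g(5) = mex{0,1} = 2
The P-positions (g = 0) in 0..5 are 0, 3.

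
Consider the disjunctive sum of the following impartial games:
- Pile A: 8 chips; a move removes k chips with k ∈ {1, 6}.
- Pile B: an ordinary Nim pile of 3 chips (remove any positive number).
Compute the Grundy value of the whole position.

2

Build the Grundy sequence for pile A with g(k) = mex{g(k−s) : s ∈ {1, 6}, s ≤ k}:
k:     0  1  2  3  4  5  6  7  8
g(k):  0  1  0  1  0  1  2  0  1
So g(8) = 1.
Pile B is a plain Nim pile of size 3, so its Grundy value is 3.
By the Sprague-Grundy theorem, the Grundy value of a sum of independent games is the XOR of the component values.
Combined value = 1 XOR 3 = 2.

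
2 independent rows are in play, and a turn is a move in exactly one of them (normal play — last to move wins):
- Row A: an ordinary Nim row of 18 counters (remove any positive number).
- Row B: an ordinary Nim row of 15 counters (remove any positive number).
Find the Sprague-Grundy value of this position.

Row A is a plain Nim row of size 18, so its Grundy value is 18.
Row B is a plain Nim row of size 15, so its Grundy value is 15.
By the Sprague-Grundy theorem, the Grundy value of a sum of independent games is the XOR of the component values.
Combined value = 18 ⊕ 15 = 29.

29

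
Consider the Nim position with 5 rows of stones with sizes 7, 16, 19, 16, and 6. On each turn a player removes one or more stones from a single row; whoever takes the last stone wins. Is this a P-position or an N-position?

N-position

Nim-sum: 7 ⊕ 16 ⊕ 19 ⊕ 16 ⊕ 6 = 18.
The nim-sum is 18 ≠ 0, so this is an N-position: the player to move can win.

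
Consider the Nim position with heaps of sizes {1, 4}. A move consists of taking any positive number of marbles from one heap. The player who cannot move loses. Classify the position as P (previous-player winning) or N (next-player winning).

N-position

Compute the nim-sum pairwise:
1 ⊕ 4 = 5
The nim-sum is 5 ≠ 0, so this is an N-position: the player to move can win.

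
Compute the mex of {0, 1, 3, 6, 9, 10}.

2

The values 0, 1 are all present; 2 is the first non-negative integer missing from the set.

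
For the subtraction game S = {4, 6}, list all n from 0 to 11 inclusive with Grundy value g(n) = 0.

Compute g(0), g(1), … for moves {4, 6}:
k:     0  1  2  3  4  5  6  7  8  9 10 11
g(k):  0  0  0  0  1  1  1  1  2  2  0  0
The P-positions (g = 0) in 0..11 are 0, 1, 2, 3, 10, 11.

0, 1, 2, 3, 10, 11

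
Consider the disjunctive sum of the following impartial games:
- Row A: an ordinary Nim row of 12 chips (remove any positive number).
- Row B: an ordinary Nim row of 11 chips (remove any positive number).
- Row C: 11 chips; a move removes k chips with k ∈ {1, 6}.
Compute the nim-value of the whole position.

7

Row A is a plain Nim row of size 12, so its Grundy value is 12.
Row B is a plain Nim row of size 11, so its Grundy value is 11.
Grundy values for row C (subtraction set {1, 6}):
k:     0  1  2  3  4  5  6  7  8  9 10 11
g(k):  0  1  0  1  0  1  2  0  1  0  1  0
So g(11) = 0.
The value of a disjunctive sum is the nim-sum of the parts.
Combined value = 12 XOR 11 XOR 0 = 7.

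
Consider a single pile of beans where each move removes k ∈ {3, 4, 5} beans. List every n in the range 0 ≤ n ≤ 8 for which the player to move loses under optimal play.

0, 1, 2, 8

Compute g(0), g(1), … for moves {3, 4, 5}:
k:     0  1  2  3  4  5  6  7  8
g(k):  0  0  0  1  1  1  2  2  0
The P-positions (g = 0) in 0..8 are 0, 1, 2, 8.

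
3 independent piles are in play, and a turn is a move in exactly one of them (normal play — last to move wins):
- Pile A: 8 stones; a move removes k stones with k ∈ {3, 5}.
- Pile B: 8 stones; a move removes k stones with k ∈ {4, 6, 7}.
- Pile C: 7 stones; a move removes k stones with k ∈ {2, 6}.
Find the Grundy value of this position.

Build the Grundy sequence for pile A with g(k) = mex{g(k−s) : s ∈ {3, 5}, s ≤ k}:
k:     0  1  2  3  4  5  6  7  8
g(k):  0  0  0  1  1  1  2  2  0
So g(8) = 0.
Build the Grundy sequence for pile B with g(k) = mex{g(k−s) : s ∈ {4, 6, 7}, s ≤ k}:
g(0) = mex{} = 0
g(1) = mex{} = 0
g(2) = mex{} = 0
g(3) = mex{} = 0
g(4) = mex{0} = 1
g(5) = mex{0} = 1
g(6) = mex{0} = 1
g(7) = mex{0} = 1
g(8) = mex{0,1} = 2
So g(8) = 2.
Grundy values for pile C (subtraction set {2, 6}):
g(0) = mex{} = 0
g(1) = mex{} = 0
g(2) = mex{0} = 1
g(3) = mex{0} = 1
g(4) = mex{1} = 0
g(5) = mex{1} = 0
g(6) = mex{0} = 1
g(7) = mex{0} = 1
So g(7) = 1.
By the Sprague-Grundy theorem, the Grundy value of a sum of independent games is the XOR of the component values.
Combined value = 0 XOR 2 XOR 1 = 3.

3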